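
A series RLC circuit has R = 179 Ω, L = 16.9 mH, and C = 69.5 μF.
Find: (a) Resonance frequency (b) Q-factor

Step 1 — Resonance condition Im(Z)=0 gives ω₀ = 1/√(LC).
Step 2 — ω₀ = 1/√(0.0169·6.95e-05) = 922.7 rad/s.
Step 3 — f₀ = ω₀/(2π) = 146.9 Hz.
Step 4 — Series Q: Q = ω₀L/R = 922.7·0.0169/179 = 0.08712.

(a) f₀ = 146.9 Hz  (b) Q = 0.08712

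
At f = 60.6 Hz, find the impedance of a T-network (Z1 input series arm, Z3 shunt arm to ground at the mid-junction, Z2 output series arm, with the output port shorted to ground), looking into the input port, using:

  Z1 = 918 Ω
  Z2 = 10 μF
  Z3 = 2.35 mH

Step 1 — Angular frequency: ω = 2π·f = 2π·60.6 = 380.8 rad/s.
Step 2 — Component impedances:
  Z1: Z = R = 918 Ω
  Z2: Z = 1/(jωC) = -j/(ω·C) = 0 - j262.6 Ω
  Z3: Z = jωL = j·380.8·0.00235 = 0 + j0.8948 Ω
Step 3 — With the output port shorted to ground, the output series arm Z2 runs from the junction to ground; the shunt arm Z3 also runs from the junction to ground. They appear in parallel: Z3 || Z2 = 0 + j0.8978 Ω.
Step 4 — Series with input arm Z1: Z_in = Z1 + (Z3 || Z2) = 918 + j0.8978 Ω = 918∠0.1° Ω.

Z = 918 + j0.8978 Ω = 918∠0.1° Ω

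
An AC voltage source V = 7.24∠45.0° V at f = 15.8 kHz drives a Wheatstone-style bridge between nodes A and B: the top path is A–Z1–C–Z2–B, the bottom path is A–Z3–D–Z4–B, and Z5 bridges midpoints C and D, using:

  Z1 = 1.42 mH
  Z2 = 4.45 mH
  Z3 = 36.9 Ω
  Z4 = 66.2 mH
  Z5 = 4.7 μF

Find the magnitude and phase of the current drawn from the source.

Step 1 — Angular frequency: ω = 2π·f = 2π·1.58e+04 = 9.927e+04 rad/s.
Step 2 — Component impedances:
  Z1: Z = jωL = j·9.927e+04·0.00142 = 0 + j141 Ω
  Z2: Z = jωL = j·9.927e+04·0.00445 = 0 + j441.8 Ω
  Z3: Z = R = 36.9 Ω
  Z4: Z = jωL = j·9.927e+04·0.0662 = 0 + j6572 Ω
  Z5: Z = 1/(jωC) = -j/(ω·C) = 0 - j2.143 Ω
Step 3 — Bridge requires nodal analysis (the Z5 bridge couples midpoints C and D, so the two paths cannot be reduced to a simple series/parallel combination). Setting node B to ground and injecting 1 A at node A, the 3-node admittance system at A, C, D solves to V_A = Z_AB = 35.47 + j421.5 Ω = 423∠85.2° Ω.
Step 4 — Source phasor: V = 7.24∠45.0° V = 5.119 + j5.119 V.
Step 5 — Ohm's law: I = V / Z_total = (5.119 + j5.119) / (35.47 + j421.5) = 0.01308 - j0.01105 A.
Step 6 — Convert to polar: |I| = 0.01712 A, ∠I = -40.2°.

I = 0.01712∠-40.2° A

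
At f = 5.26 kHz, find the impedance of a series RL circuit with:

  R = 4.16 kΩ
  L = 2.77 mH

Step 1 — Angular frequency: ω = 2π·f = 2π·5260 = 3.305e+04 rad/s.
Step 2 — Component impedances:
  R: Z = R = 4160 Ω
  L: Z = jωL = j·3.305e+04·0.00277 = 0 + j91.55 Ω
Step 3 — Series combination: Z_total = R + L = 4160 + j91.55 Ω = 4161∠1.3° Ω.

Z = 4160 + j91.55 Ω = 4161∠1.3° Ω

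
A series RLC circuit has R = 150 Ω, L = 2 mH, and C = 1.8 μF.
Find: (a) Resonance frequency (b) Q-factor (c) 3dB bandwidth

Step 1 — Resonance condition Im(Z)=0 gives ω₀ = 1/√(LC).
Step 2 — ω₀ = 1/√(0.002·1.8e-06) = 1.667e+04 rad/s.
Step 3 — f₀ = ω₀/(2π) = 2653 Hz.
Step 4 — Series Q: Q = ω₀L/R = 1.667e+04·0.002/150 = 0.2222.
Step 5 — 3dB bandwidth: Δω = ω₀/Q = 7.5e+04 rad/s; BW = Δω/(2π) = 1.194e+04 Hz.

(a) f₀ = 2653 Hz  (b) Q = 0.2222  (c) BW = 1.194e+04 Hz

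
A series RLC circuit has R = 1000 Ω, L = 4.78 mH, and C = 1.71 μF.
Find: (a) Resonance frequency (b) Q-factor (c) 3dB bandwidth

Step 1 — Resonance: ω₀ = 1/√(LC) = 1/√(0.00478·1.71e-06) = 1.106e+04 rad/s.
Step 2 — f₀ = ω₀/(2π) = 1760 Hz.
Step 3 — Series Q: Q = ω₀L/R = 1.106e+04·0.00478/1000 = 0.05287.
Step 4 — Bandwidth: Δω = ω₀/Q = 2.092e+05 rad/s; BW = Δω/(2π) = 3.33e+04 Hz.

(a) f₀ = 1760 Hz  (b) Q = 0.05287  (c) BW = 3.33e+04 Hz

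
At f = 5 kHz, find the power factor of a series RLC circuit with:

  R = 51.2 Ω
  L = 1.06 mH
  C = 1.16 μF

Step 1 — Angular frequency: ω = 2π·f = 2π·5000 = 3.142e+04 rad/s.
Step 2 — Component impedances:
  R: Z = R = 51.2 Ω
  L: Z = jωL = j·3.142e+04·0.00106 = 0 + j33.3 Ω
  C: Z = 1/(jωC) = -j/(ω·C) = 0 - j27.44 Ω
Step 3 — Series combination: Z_total = R + L + C = 51.2 + j5.86 Ω = 51.53∠6.5° Ω.
Step 4 — Power factor: PF = cos(φ) = Re(Z)/|Z| = 51.2/51.534 = 0.9935.
Step 5 — Type: Im(Z) = 5.86 ⇒ lagging (phase φ = 6.5°).

PF = 0.9935 (lagging, φ = 6.5°)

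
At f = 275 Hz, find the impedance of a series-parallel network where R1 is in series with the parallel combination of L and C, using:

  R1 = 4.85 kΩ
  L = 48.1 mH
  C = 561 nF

Step 1 — Angular frequency: ω = 2π·f = 2π·275 = 1728 rad/s.
Step 2 — Component impedances:
  R1: Z = R = 4850 Ω
  L: Z = jωL = j·1728·0.0481 = 0 + j83.11 Ω
  C: Z = 1/(jωC) = -j/(ω·C) = 0 - j1032 Ω
Step 3 — Parallel branch: L || C = 1/(1/L + 1/C) = 0 + j90.39 Ω.
Step 4 — Series with R1: Z_total = R1 + (L || C) = 4850 + j90.39 Ω = 4851∠1.1° Ω.

Z = 4850 + j90.39 Ω = 4851∠1.1° Ω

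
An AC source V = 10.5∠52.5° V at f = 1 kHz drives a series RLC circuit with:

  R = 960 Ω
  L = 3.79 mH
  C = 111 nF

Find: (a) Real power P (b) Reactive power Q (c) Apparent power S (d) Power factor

Step 1 — Angular frequency: ω = 2π·f = 2π·1000 = 6283 rad/s.
Step 2 — Component impedances:
  R: Z = R = 960 Ω
  L: Z = jωL = j·6283·0.00379 = 0 + j23.81 Ω
  C: Z = 1/(jωC) = -j/(ω·C) = 0 - j1434 Ω
Step 3 — Series combination: Z_total = R + L + C = 960 - j1410 Ω = 1706∠-55.8° Ω.
Step 4 — Source phasor: V = 10.5∠52.5° V = 6.392 + j8.33 V.
Step 5 — Current: I = V / Z = -0.001928 + j0.005846 A = 0.006155∠108.3° A.
Step 6 — Complex power: S = V·I* = 0.03637 - j0.05343 VA.
Step 7 — Real power: P = Re(S) = 0.03637 W.
Step 8 — Reactive power: Q = Im(S) = -0.05343 VAR.
Step 9 — Apparent power: |S| = 0.06463 VA.
Step 10 — Power factor: PF = P/|S| = 0.5628 (leading).

(a) P = 0.03637 W  (b) Q = -0.05343 VAR  (c) S = 0.06463 VA  (d) PF = 0.5628 (leading)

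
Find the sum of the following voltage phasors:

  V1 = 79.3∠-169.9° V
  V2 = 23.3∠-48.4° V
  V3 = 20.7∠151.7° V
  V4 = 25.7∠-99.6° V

Step 1 — Convert each phasor to rectangular form:
  V1 = 79.3·(cos(-169.9°) + j·sin(-169.9°)) = -78.07 - j13.91 V
  V2 = 23.3·(cos(-48.4°) + j·sin(-48.4°)) = 15.47 - j17.42 V
  V3 = 20.7·(cos(151.7°) + j·sin(151.7°)) = -18.23 + j9.814 V
  V4 = 25.7·(cos(-99.6°) + j·sin(-99.6°)) = -4.286 - j25.34 V
Step 2 — Sum components: V_total = -85.11 - j46.86 V.
Step 3 — Convert to polar: |V_total| = 97.16 V, ∠V_total = -151.2°.

V_total = 97.16∠-151.2° V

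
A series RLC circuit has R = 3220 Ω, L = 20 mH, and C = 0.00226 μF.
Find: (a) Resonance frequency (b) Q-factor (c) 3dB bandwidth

Step 1 — Resonance: ω₀ = 1/√(LC) = 1/√(0.02·2.26e-09) = 1.487e+05 rad/s.
Step 2 — f₀ = ω₀/(2π) = 2.367e+04 Hz.
Step 3 — Series Q: Q = ω₀L/R = 1.487e+05·0.02/3220 = 0.9239.
Step 4 — Bandwidth: Δω = ω₀/Q = 1.61e+05 rad/s; BW = Δω/(2π) = 2.562e+04 Hz.

(a) f₀ = 2.367e+04 Hz  (b) Q = 0.9239  (c) BW = 2.562e+04 Hz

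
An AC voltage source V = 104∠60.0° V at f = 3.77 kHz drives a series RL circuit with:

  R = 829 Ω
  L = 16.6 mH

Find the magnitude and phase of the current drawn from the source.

Step 1 — Angular frequency: ω = 2π·f = 2π·3770 = 2.369e+04 rad/s.
Step 2 — Component impedances:
  R: Z = R = 829 Ω
  L: Z = jωL = j·2.369e+04·0.0166 = 0 + j393.2 Ω
Step 3 — Series combination: Z_total = R + L = 829 + j393.2 Ω = 917.5∠25.4° Ω.
Step 4 — Source phasor: V = 104∠60.0° V = 52 + j90.07 V.
Step 5 — Ohm's law: I = V / Z_total = (52 + j90.07) / (829 + j393.2) = 0.09327 + j0.0644 A.
Step 6 — Convert to polar: |I| = 0.1133 A, ∠I = 34.6°.

I = 0.1133∠34.6° A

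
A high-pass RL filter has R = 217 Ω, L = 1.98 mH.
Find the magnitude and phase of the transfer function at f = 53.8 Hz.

Step 1 — Angular frequency: ω = 2π·53.8 = 338 rad/s.
Step 2 — Transfer function: H(jω) = jωL/(R + jωL).
Step 3 — Numerator jωL = j·0.6693; denominator R + jωL = 217 + j0.6693.
Step 4 — H = 9.513e-06 + j0.003084.
Step 5 — Magnitude: |H| = 0.003084 (-50.2 dB); phase: φ = 89.8°.

|H| = 0.003084 (-50.2 dB), φ = 89.8°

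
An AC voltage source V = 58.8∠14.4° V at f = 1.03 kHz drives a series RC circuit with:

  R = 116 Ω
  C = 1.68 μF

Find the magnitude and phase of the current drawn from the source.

Step 1 — Angular frequency: ω = 2π·f = 2π·1030 = 6472 rad/s.
Step 2 — Component impedances:
  R: Z = R = 116 Ω
  C: Z = 1/(jωC) = -j/(ω·C) = 0 - j91.98 Ω
Step 3 — Series combination: Z_total = R + C = 116 - j91.98 Ω = 148∠-38.4° Ω.
Step 4 — Source phasor: V = 58.8∠14.4° V = 56.95 + j14.62 V.
Step 5 — Ohm's law: I = V / Z_total = (56.95 + j14.62) / (116 - j91.98) = 0.2401 + j0.3164 A.
Step 6 — Convert to polar: |I| = 0.3972 A, ∠I = 52.8°.

I = 0.3972∠52.8° A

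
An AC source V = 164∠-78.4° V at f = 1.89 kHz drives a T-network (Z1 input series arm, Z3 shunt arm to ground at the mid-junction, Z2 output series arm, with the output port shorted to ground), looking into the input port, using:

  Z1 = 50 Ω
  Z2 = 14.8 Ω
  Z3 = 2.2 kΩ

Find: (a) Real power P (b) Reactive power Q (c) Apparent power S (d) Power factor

Step 1 — Angular frequency: ω = 2π·f = 2π·1890 = 1.188e+04 rad/s.
Step 2 — Component impedances:
  Z1: Z = R = 50 Ω
  Z2: Z = R = 14.8 Ω
  Z3: Z = R = 2200 Ω
Step 3 — With the output port shorted to ground, the output series arm Z2 runs from the junction to ground; the shunt arm Z3 also runs from the junction to ground. They appear in parallel: Z3 || Z2 = 14.7 Ω.
Step 4 — Series with input arm Z1: Z_in = Z1 + (Z3 || Z2) = 64.7 Ω = 64.7∠0.0° Ω.
Step 5 — Source phasor: V = 164∠-78.4° V = 32.98 - j160.7 V.
Step 6 — Current: I = V / Z = 0.5097 - j2.483 A = 2.535∠-78.4° A.
Step 7 — Complex power: S = V·I* = 415.7 VA.
Step 8 — Real power: P = Re(S) = 415.7 W.
Step 9 — Reactive power: Q = Im(S) = 0 VAR.
Step 10 — Apparent power: |S| = 415.7 VA.
Step 11 — Power factor: PF = P/|S| = 1 (unity).

(a) P = 415.7 W  (b) Q = 0 VAR  (c) S = 415.7 VA  (d) PF = 1 (unity)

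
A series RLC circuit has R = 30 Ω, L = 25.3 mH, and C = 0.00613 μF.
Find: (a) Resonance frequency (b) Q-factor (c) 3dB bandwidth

Step 1 — Resonance condition Im(Z)=0 gives ω₀ = 1/√(LC).
Step 2 — ω₀ = 1/√(0.0253·6.13e-09) = 8.03e+04 rad/s.
Step 3 — f₀ = ω₀/(2π) = 1.278e+04 Hz.
Step 4 — Series Q: Q = ω₀L/R = 8.03e+04·0.0253/30 = 67.72.
Step 5 — 3dB bandwidth: Δω = ω₀/Q = 1186 rad/s; BW = Δω/(2π) = 188.7 Hz.

(a) f₀ = 1.278e+04 Hz  (b) Q = 67.72  (c) BW = 188.7 Hz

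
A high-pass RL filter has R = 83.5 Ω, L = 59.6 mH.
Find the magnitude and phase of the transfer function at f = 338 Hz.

Step 1 — Angular frequency: ω = 2π·338 = 2124 rad/s.
Step 2 — Transfer function: H(jω) = jωL/(R + jωL).
Step 3 — Numerator jωL = j·126.6; denominator R + jωL = 83.5 + j126.6.
Step 4 — H = 0.6968 + j0.4597.
Step 5 — Magnitude: |H| = 0.8347 (-1.6 dB); phase: φ = 33.4°.

|H| = 0.8347 (-1.6 dB), φ = 33.4°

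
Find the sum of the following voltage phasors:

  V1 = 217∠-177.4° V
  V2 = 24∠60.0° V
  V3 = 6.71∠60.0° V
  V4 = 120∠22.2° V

Step 1 — Convert each phasor to rectangular form:
  V1 = 217·(cos(-177.4°) + j·sin(-177.4°)) = -216.8 - j9.844 V
  V2 = 24·(cos(60.0°) + j·sin(60.0°)) = 12 + j20.78 V
  V3 = 6.71·(cos(60.0°) + j·sin(60.0°)) = 3.355 + j5.811 V
  V4 = 120·(cos(22.2°) + j·sin(22.2°)) = 111.1 + j45.34 V
Step 2 — Sum components: V_total = -90.32 + j62.09 V.
Step 3 — Convert to polar: |V_total| = 109.6 V, ∠V_total = 145.5°.

V_total = 109.6∠145.5° V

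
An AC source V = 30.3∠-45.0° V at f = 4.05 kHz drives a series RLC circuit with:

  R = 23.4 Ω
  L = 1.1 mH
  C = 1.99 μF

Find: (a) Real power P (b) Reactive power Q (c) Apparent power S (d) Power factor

Step 1 — Angular frequency: ω = 2π·f = 2π·4050 = 2.545e+04 rad/s.
Step 2 — Component impedances:
  R: Z = R = 23.4 Ω
  L: Z = jωL = j·2.545e+04·0.0011 = 0 + j27.99 Ω
  C: Z = 1/(jωC) = -j/(ω·C) = 0 - j19.75 Ω
Step 3 — Series combination: Z_total = R + L + C = 23.4 + j8.244 Ω = 24.81∠19.4° Ω.
Step 4 — Source phasor: V = 30.3∠-45.0° V = 21.43 - j21.43 V.
Step 5 — Current: I = V / Z = 0.5276 - j1.101 A = 1.221∠-64.4° A.
Step 6 — Complex power: S = V·I* = 34.9 + j12.3 VA.
Step 7 — Real power: P = Re(S) = 34.9 W.
Step 8 — Reactive power: Q = Im(S) = 12.3 VAR.
Step 9 — Apparent power: |S| = 37.01 VA.
Step 10 — Power factor: PF = P/|S| = 0.9432 (lagging).

(a) P = 34.9 W  (b) Q = 12.3 VAR  (c) S = 37.01 VA  (d) PF = 0.9432 (lagging)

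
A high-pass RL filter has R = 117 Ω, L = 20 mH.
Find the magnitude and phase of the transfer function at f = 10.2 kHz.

Step 1 — Angular frequency: ω = 2π·1.02e+04 = 6.409e+04 rad/s.
Step 2 — Transfer function: H(jω) = jωL/(R + jωL).
Step 3 — Numerator jωL = j·1282; denominator R + jωL = 117 + j1282.
Step 4 — H = 0.9917 + j0.09053.
Step 5 — Magnitude: |H| = 0.9959 (-0.0 dB); phase: φ = 5.2°.

|H| = 0.9959 (-0.0 dB), φ = 5.2°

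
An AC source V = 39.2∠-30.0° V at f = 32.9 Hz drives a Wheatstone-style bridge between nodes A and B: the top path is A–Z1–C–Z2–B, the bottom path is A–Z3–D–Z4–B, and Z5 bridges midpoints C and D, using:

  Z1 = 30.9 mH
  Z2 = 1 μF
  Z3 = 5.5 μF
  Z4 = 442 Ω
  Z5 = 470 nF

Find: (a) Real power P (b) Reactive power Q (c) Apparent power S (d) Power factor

Step 1 — Angular frequency: ω = 2π·f = 2π·32.9 = 206.7 rad/s.
Step 2 — Component impedances:
  Z1: Z = jωL = j·206.7·0.0309 = 0 + j6.388 Ω
  Z2: Z = 1/(jωC) = -j/(ω·C) = 0 - j4838 Ω
  Z3: Z = 1/(jωC) = -j/(ω·C) = 0 - j879.6 Ω
  Z4: Z = R = 442 Ω
  Z5: Z = 1/(jωC) = -j/(ω·C) = 0 - j1.029e+04 Ω
Step 3 — Bridge requires nodal analysis (the Z5 bridge couples midpoints C and D, so the two paths cannot be reduced to a simple series/parallel combination). Setting node B to ground and injecting 1 A at node A, the 3-node admittance system at A, C, D solves to V_A = Z_AB = 322.1 - j719 Ω = 787.9∠-65.9° Ω.
Step 4 — Source phasor: V = 39.2∠-30.0° V = 33.95 - j19.6 V.
Step 5 — Current: I = V / Z = 0.04032 + j0.02915 A = 0.04975∠35.9° A.
Step 6 — Complex power: S = V·I* = 0.7974 - j1.78 VA.
Step 7 — Real power: P = Re(S) = 0.7974 W.
Step 8 — Reactive power: Q = Im(S) = -1.78 VAR.
Step 9 — Apparent power: |S| = 1.95 VA.
Step 10 — Power factor: PF = P/|S| = 0.4089 (leading).

(a) P = 0.7974 W  (b) Q = -1.78 VAR  (c) S = 1.95 VA  (d) PF = 0.4089 (leading)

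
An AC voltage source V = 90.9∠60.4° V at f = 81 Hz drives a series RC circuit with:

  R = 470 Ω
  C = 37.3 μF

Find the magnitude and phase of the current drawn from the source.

Step 1 — Angular frequency: ω = 2π·f = 2π·81 = 508.9 rad/s.
Step 2 — Component impedances:
  R: Z = R = 470 Ω
  C: Z = 1/(jωC) = -j/(ω·C) = 0 - j52.68 Ω
Step 3 — Series combination: Z_total = R + C = 470 - j52.68 Ω = 472.9∠-6.4° Ω.
Step 4 — Source phasor: V = 90.9∠60.4° V = 44.9 + j79.04 V.
Step 5 — Ohm's law: I = V / Z_total = (44.9 + j79.04) / (470 - j52.68) = 0.07573 + j0.1767 A.
Step 6 — Convert to polar: |I| = 0.1922 A, ∠I = 66.8°.

I = 0.1922∠66.8° A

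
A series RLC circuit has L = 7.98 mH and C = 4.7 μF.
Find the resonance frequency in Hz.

Step 1 — Resonance condition Im(Z)=0 gives ω₀ = 1/√(LC).
Step 2 — ω₀ = 1/√(0.00798·4.7e-06) = 5164 rad/s.
Step 3 — f₀ = ω₀/(2π) = 821.8 Hz.

f₀ = 821.8 Hz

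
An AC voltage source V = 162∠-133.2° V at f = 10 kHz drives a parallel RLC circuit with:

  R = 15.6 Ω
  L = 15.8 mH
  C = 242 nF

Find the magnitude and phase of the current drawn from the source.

Step 1 — Angular frequency: ω = 2π·f = 2π·1e+04 = 6.283e+04 rad/s.
Step 2 — Component impedances:
  R: Z = R = 15.6 Ω
  L: Z = jωL = j·6.283e+04·0.0158 = 0 + j992.7 Ω
  C: Z = 1/(jωC) = -j/(ω·C) = 0 - j65.77 Ω
Step 3 — Parallel combination: 1/Z_total = 1/R + 1/L + 1/C; Z_total = 14.87 - j3.294 Ω = 15.23∠-12.5° Ω.
Step 4 — Source phasor: V = 162∠-133.2° V = -110.9 - j118.1 V.
Step 5 — Ohm's law: I = V / Z_total = (-110.9 - j118.1) / (14.87 - j3.294) = -5.432 - j9.145 A.
Step 6 — Convert to polar: |I| = 10.64 A, ∠I = -120.7°.

I = 10.64∠-120.7° A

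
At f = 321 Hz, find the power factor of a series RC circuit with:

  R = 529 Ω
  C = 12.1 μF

Step 1 — Angular frequency: ω = 2π·f = 2π·321 = 2017 rad/s.
Step 2 — Component impedances:
  R: Z = R = 529 Ω
  C: Z = 1/(jωC) = -j/(ω·C) = 0 - j40.98 Ω
Step 3 — Series combination: Z_total = R + C = 529 - j40.98 Ω = 530.6∠-4.4° Ω.
Step 4 — Power factor: PF = cos(φ) = Re(Z)/|Z| = 529/530.6 = 0.997.
Step 5 — Type: Im(Z) = -40.98 ⇒ leading (phase φ = -4.4°).

PF = 0.997 (leading, φ = -4.4°)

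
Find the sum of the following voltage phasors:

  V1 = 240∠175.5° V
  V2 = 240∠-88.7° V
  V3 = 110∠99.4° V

Step 1 — Convert each phasor to rectangular form:
  V1 = 240·(cos(175.5°) + j·sin(175.5°)) = -239.3 + j18.83 V
  V2 = 240·(cos(-88.7°) + j·sin(-88.7°)) = 5.445 - j239.9 V
  V3 = 110·(cos(99.4°) + j·sin(99.4°)) = -17.97 + j108.5 V
Step 2 — Sum components: V_total = -251.8 - j112.6 V.
Step 3 — Convert to polar: |V_total| = 275.8 V, ∠V_total = -155.9°.

V_total = 275.8∠-155.9° V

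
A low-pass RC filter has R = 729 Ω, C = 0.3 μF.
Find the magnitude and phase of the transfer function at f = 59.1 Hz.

Step 1 — Angular frequency: ω = 2π·59.1 = 371.3 rad/s.
Step 2 — Transfer function: H(jω) = 1/(1 + jωRC).
Step 3 — Denominator: 1 + jωRC = 1 + j·371.3·729·3e-07 = 1 + j0.08121.
Step 4 — H = 0.9934 - j0.08068.
Step 5 — Magnitude: |H| = 0.9967 (-0.0 dB); phase: φ = -4.6°.

|H| = 0.9967 (-0.0 dB), φ = -4.6°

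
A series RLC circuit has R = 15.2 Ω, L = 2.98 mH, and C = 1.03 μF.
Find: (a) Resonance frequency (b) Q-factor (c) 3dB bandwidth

Step 1 — Resonance: ω₀ = 1/√(LC) = 1/√(0.00298·1.03e-06) = 1.805e+04 rad/s.
Step 2 — f₀ = ω₀/(2π) = 2873 Hz.
Step 3 — Series Q: Q = ω₀L/R = 1.805e+04·0.00298/15.2 = 3.539.
Step 4 — Bandwidth: Δω = ω₀/Q = 5101 rad/s; BW = Δω/(2π) = 811.8 Hz.

(a) f₀ = 2873 Hz  (b) Q = 3.539  (c) BW = 811.8 Hz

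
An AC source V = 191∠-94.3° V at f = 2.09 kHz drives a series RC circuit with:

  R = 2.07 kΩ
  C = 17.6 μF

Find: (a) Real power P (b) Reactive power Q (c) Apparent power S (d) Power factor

Step 1 — Angular frequency: ω = 2π·f = 2π·2090 = 1.313e+04 rad/s.
Step 2 — Component impedances:
  R: Z = R = 2070 Ω
  C: Z = 1/(jωC) = -j/(ω·C) = 0 - j4.327 Ω
Step 3 — Series combination: Z_total = R + C = 2070 - j4.327 Ω = 2070∠-0.1° Ω.
Step 4 — Source phasor: V = 191∠-94.3° V = -14.32 - j190.5 V.
Step 5 — Current: I = V / Z = -0.006726 - j0.09202 A = 0.09227∠-94.2° A.
Step 6 — Complex power: S = V·I* = 17.62 - j0.03684 VA.
Step 7 — Real power: P = Re(S) = 17.62 W.
Step 8 — Reactive power: Q = Im(S) = -0.03684 VAR.
Step 9 — Apparent power: |S| = 17.62 VA.
Step 10 — Power factor: PF = P/|S| = 1 (leading).

(a) P = 17.62 W  (b) Q = -0.03684 VAR  (c) S = 17.62 VA  (d) PF = 1 (leading)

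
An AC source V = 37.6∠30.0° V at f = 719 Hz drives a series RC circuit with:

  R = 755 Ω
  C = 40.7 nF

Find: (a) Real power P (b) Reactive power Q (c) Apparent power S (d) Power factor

Step 1 — Angular frequency: ω = 2π·f = 2π·719 = 4518 rad/s.
Step 2 — Component impedances:
  R: Z = R = 755 Ω
  C: Z = 1/(jωC) = -j/(ω·C) = 0 - j5439 Ω
Step 3 — Series combination: Z_total = R + C = 755 - j5439 Ω = 5491∠-82.1° Ω.
Step 4 — Source phasor: V = 37.6∠30.0° V = 32.56 + j18.8 V.
Step 5 — Current: I = V / Z = -0.002576 + j0.006345 A = 0.006848∠112.1° A.
Step 6 — Complex power: S = V·I* = 0.0354 - j0.255 VA.
Step 7 — Real power: P = Re(S) = 0.0354 W.
Step 8 — Reactive power: Q = Im(S) = -0.255 VAR.
Step 9 — Apparent power: |S| = 0.2575 VA.
Step 10 — Power factor: PF = P/|S| = 0.1375 (leading).

(a) P = 0.0354 W  (b) Q = -0.255 VAR  (c) S = 0.2575 VA  (d) PF = 0.1375 (leading)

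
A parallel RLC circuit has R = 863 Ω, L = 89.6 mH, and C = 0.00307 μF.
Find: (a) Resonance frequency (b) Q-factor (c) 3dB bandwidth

Step 1 — Resonance: ω₀ = 1/√(LC) = 1/√(0.0896·3.07e-09) = 6.029e+04 rad/s.
Step 2 — f₀ = ω₀/(2π) = 9596 Hz.
Step 3 — Parallel Q: Q = R/(ω₀L) = 863/(6.029e+04·0.0896) = 0.1597.
Step 4 — Bandwidth: Δω = ω₀/Q = 3.774e+05 rad/s; BW = Δω/(2π) = 6.007e+04 Hz.

(a) f₀ = 9596 Hz  (b) Q = 0.1597  (c) BW = 6.007e+04 Hz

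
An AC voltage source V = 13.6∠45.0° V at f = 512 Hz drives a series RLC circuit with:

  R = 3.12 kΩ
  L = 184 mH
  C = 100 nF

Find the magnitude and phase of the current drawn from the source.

Step 1 — Angular frequency: ω = 2π·f = 2π·512 = 3217 rad/s.
Step 2 — Component impedances:
  R: Z = R = 3120 Ω
  L: Z = jωL = j·3217·0.184 = 0 + j591.9 Ω
  C: Z = 1/(jωC) = -j/(ω·C) = 0 - j3108 Ω
Step 3 — Series combination: Z_total = R + L + C = 3120 - j2517 Ω = 4008∠-38.9° Ω.
Step 4 — Source phasor: V = 13.6∠45.0° V = 9.617 + j9.617 V.
Step 5 — Ohm's law: I = V / Z_total = (9.617 + j9.617) / (3120 - j2517) = 0.0003612 + j0.003374 A.
Step 6 — Convert to polar: |I| = 0.003393 A, ∠I = 83.9°.

I = 0.003393∠83.9° A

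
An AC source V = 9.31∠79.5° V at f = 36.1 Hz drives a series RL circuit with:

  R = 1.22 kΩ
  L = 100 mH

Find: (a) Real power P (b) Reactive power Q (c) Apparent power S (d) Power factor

Step 1 — Angular frequency: ω = 2π·f = 2π·36.1 = 226.8 rad/s.
Step 2 — Component impedances:
  R: Z = R = 1220 Ω
  L: Z = jωL = j·226.8·0.1 = 0 + j22.68 Ω
Step 3 — Series combination: Z_total = R + L = 1220 + j22.68 Ω = 1220∠1.1° Ω.
Step 4 — Source phasor: V = 9.31∠79.5° V = 1.697 + j9.154 V.
Step 5 — Current: I = V / Z = 0.00153 + j0.007475 A = 0.00763∠78.4° A.
Step 6 — Complex power: S = V·I* = 0.07102 + j0.00132 VA.
Step 7 — Real power: P = Re(S) = 0.07102 W.
Step 8 — Reactive power: Q = Im(S) = 0.00132 VAR.
Step 9 — Apparent power: |S| = 0.07103 VA.
Step 10 — Power factor: PF = P/|S| = 0.9998 (lagging).

(a) P = 0.07102 W  (b) Q = 0.00132 VAR  (c) S = 0.07103 VA  (d) PF = 0.9998 (lagging)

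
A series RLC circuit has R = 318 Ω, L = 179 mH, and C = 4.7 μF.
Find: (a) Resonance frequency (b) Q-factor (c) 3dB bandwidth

Step 1 — Resonance condition Im(Z)=0 gives ω₀ = 1/√(LC).
Step 2 — ω₀ = 1/√(0.179·4.7e-06) = 1090 rad/s.
Step 3 — f₀ = ω₀/(2π) = 173.5 Hz.
Step 4 — Series Q: Q = ω₀L/R = 1090·0.179/318 = 0.6137.
Step 5 — 3dB bandwidth: Δω = ω₀/Q = 1777 rad/s; BW = Δω/(2π) = 282.7 Hz.

(a) f₀ = 173.5 Hz  (b) Q = 0.6137  (c) BW = 282.7 Hz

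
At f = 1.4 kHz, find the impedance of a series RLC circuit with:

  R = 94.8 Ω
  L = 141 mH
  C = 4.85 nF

Step 1 — Angular frequency: ω = 2π·f = 2π·1400 = 8796 rad/s.
Step 2 — Component impedances:
  R: Z = R = 94.8 Ω
  L: Z = jωL = j·8796·0.141 = 0 + j1240 Ω
  C: Z = 1/(jωC) = -j/(ω·C) = 0 - j2.344e+04 Ω
Step 3 — Series combination: Z_total = R + L + C = 94.8 - j2.22e+04 Ω = 2.22e+04∠-89.8° Ω.

Z = 94.8 - j2.22e+04 Ω = 2.22e+04∠-89.8° Ω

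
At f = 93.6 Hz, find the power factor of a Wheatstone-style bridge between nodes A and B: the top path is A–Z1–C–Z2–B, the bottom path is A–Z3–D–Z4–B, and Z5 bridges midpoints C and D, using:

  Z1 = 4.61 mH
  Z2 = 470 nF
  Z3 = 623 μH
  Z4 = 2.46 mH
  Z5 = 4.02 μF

Step 1 — Angular frequency: ω = 2π·f = 2π·93.6 = 588.1 rad/s.
Step 2 — Component impedances:
  Z1: Z = jωL = j·588.1·0.00461 = 0 + j2.711 Ω
  Z2: Z = 1/(jωC) = -j/(ω·C) = 0 - j3618 Ω
  Z3: Z = jωL = j·588.1·0.000623 = 0 + j0.3664 Ω
  Z4: Z = jωL = j·588.1·0.00246 = 0 + j1.447 Ω
  Z5: Z = 1/(jωC) = -j/(ω·C) = 0 - j423 Ω
Step 3 — Bridge requires nodal analysis (the Z5 bridge couples midpoints C and D, so the two paths cannot be reduced to a simple series/parallel combination). Setting node B to ground and injecting 1 A at node A, the 3-node admittance system at A, C, D solves to V_A = Z_AB = 0 + j1.814 Ω = 1.814∠90.0° Ω.
Step 4 — Power factor: PF = cos(φ) = Re(Z)/|Z| = 0/1.814 = 0.
Step 5 — Type: Im(Z) = 1.814 ⇒ lagging (phase φ = 90.0°).

PF = 0 (lagging, φ = 90.0°)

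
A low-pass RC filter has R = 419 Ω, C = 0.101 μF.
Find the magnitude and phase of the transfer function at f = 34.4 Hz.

Step 1 — Angular frequency: ω = 2π·34.4 = 216.1 rad/s.
Step 2 — Transfer function: H(jω) = 1/(1 + jωRC).
Step 3 — Denominator: 1 + jωRC = 1 + j·216.1·419·1.01e-07 = 1 + j0.009147.
Step 4 — H = 0.9999 - j0.009146.
Step 5 — Magnitude: |H| = 1 (-0.0 dB); phase: φ = -0.5°.

|H| = 1 (-0.0 dB), φ = -0.5°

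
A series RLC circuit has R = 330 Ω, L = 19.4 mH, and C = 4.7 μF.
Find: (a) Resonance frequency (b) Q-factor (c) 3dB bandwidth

Step 1 — Resonance: ω₀ = 1/√(LC) = 1/√(0.0194·4.7e-06) = 3312 rad/s.
Step 2 — f₀ = ω₀/(2π) = 527.1 Hz.
Step 3 — Series Q: Q = ω₀L/R = 3312·0.0194/330 = 0.1947.
Step 4 — Bandwidth: Δω = ω₀/Q = 1.701e+04 rad/s; BW = Δω/(2π) = 2707 Hz.

(a) f₀ = 527.1 Hz  (b) Q = 0.1947  (c) BW = 2707 Hz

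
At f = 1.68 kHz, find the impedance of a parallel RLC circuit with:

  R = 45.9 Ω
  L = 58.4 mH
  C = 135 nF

Step 1 — Angular frequency: ω = 2π·f = 2π·1680 = 1.056e+04 rad/s.
Step 2 — Component impedances:
  R: Z = R = 45.9 Ω
  L: Z = jωL = j·1.056e+04·0.0584 = 0 + j616.5 Ω
  C: Z = 1/(jωC) = -j/(ω·C) = 0 - j701.7 Ω
Step 3 — Parallel combination: 1/Z_total = 1/R + 1/L + 1/C; Z_total = 45.9 + j0.4153 Ω = 45.9∠0.5° Ω.

Z = 45.9 + j0.4153 Ω = 45.9∠0.5° Ω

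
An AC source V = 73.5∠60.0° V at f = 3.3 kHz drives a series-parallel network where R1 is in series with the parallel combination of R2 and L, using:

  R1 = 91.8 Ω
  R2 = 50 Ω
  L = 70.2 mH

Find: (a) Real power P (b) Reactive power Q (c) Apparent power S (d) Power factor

Step 1 — Angular frequency: ω = 2π·f = 2π·3300 = 2.073e+04 rad/s.
Step 2 — Component impedances:
  R1: Z = R = 91.8 Ω
  R2: Z = R = 50 Ω
  L: Z = jωL = j·2.073e+04·0.0702 = 0 + j1456 Ω
Step 3 — Parallel branch: R2 || L = 1/(1/R2 + 1/L) = 49.94 + j1.716 Ω.
Step 4 — Series with R1: Z_total = R1 + (R2 || L) = 141.7 + j1.716 Ω = 141.8∠0.7° Ω.
Step 5 — Source phasor: V = 73.5∠60.0° V = 36.75 + j63.65 V.
Step 6 — Current: I = V / Z = 0.2647 + j0.4459 A = 0.5185∠59.3° A.
Step 7 — Complex power: S = V·I* = 38.11 + j0.4612 VA.
Step 8 — Real power: P = Re(S) = 38.11 W.
Step 9 — Reactive power: Q = Im(S) = 0.4612 VAR.
Step 10 — Apparent power: |S| = 38.11 VA.
Step 11 — Power factor: PF = P/|S| = 0.9999 (lagging).

(a) P = 38.11 W  (b) Q = 0.4612 VAR  (c) S = 38.11 VA  (d) PF = 0.9999 (lagging)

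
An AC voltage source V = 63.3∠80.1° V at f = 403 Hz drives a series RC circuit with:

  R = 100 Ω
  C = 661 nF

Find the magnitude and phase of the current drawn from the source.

Step 1 — Angular frequency: ω = 2π·f = 2π·403 = 2532 rad/s.
Step 2 — Component impedances:
  R: Z = R = 100 Ω
  C: Z = 1/(jωC) = -j/(ω·C) = 0 - j597.5 Ω
Step 3 — Series combination: Z_total = R + C = 100 - j597.5 Ω = 605.8∠-80.5° Ω.
Step 4 — Source phasor: V = 63.3∠80.1° V = 10.88 + j62.36 V.
Step 5 — Ohm's law: I = V / Z_total = (10.88 + j62.36) / (100 - j597.5) = -0.09856 + j0.03471 A.
Step 6 — Convert to polar: |I| = 0.1045 A, ∠I = 160.6°.

I = 0.1045∠160.6° A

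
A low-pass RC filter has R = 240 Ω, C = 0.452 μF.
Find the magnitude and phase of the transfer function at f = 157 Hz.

Step 1 — Angular frequency: ω = 2π·157 = 986.5 rad/s.
Step 2 — Transfer function: H(jω) = 1/(1 + jωRC).
Step 3 — Denominator: 1 + jωRC = 1 + j·986.5·240·4.52e-07 = 1 + j0.107.
Step 4 — H = 0.9887 - j0.1058.
Step 5 — Magnitude: |H| = 0.9943 (-0.0 dB); phase: φ = -6.1°.

|H| = 0.9943 (-0.0 dB), φ = -6.1°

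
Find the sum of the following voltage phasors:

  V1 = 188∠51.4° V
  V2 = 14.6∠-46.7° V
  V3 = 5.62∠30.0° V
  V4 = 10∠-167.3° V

Step 1 — Convert each phasor to rectangular form:
  V1 = 188·(cos(51.4°) + j·sin(51.4°)) = 117.3 + j146.9 V
  V2 = 14.6·(cos(-46.7°) + j·sin(-46.7°)) = 10.01 - j10.63 V
  V3 = 5.62·(cos(30.0°) + j·sin(30.0°)) = 4.867 + j2.81 V
  V4 = 10·(cos(-167.3°) + j·sin(-167.3°)) = -9.755 - j2.198 V
Step 2 — Sum components: V_total = 122.4 + j136.9 V.
Step 3 — Convert to polar: |V_total| = 183.7 V, ∠V_total = 48.2°.

V_total = 183.7∠48.2° V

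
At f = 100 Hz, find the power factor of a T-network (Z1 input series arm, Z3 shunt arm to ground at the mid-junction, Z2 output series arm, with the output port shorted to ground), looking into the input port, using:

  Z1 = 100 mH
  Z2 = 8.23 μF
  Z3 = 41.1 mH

Step 1 — Angular frequency: ω = 2π·f = 2π·100 = 628.3 rad/s.
Step 2 — Component impedances:
  Z1: Z = jωL = j·628.3·0.1 = 0 + j62.83 Ω
  Z2: Z = 1/(jωC) = -j/(ω·C) = 0 - j193.4 Ω
  Z3: Z = jωL = j·628.3·0.0411 = 0 + j25.82 Ω
Step 3 — With the output port shorted to ground, the output series arm Z2 runs from the junction to ground; the shunt arm Z3 also runs from the junction to ground. They appear in parallel: Z3 || Z2 = 0 + j29.8 Ω.
Step 4 — Series with input arm Z1: Z_in = Z1 + (Z3 || Z2) = 0 + j92.64 Ω = 92.64∠90.0° Ω.
Step 5 — Power factor: PF = cos(φ) = Re(Z)/|Z| = 0/92.64 = 0.
Step 6 — Type: Im(Z) = 92.64 ⇒ lagging (phase φ = 90.0°).

PF = 0 (lagging, φ = 90.0°)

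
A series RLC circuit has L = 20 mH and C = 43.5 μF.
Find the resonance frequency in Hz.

Step 1 — Resonance condition Im(Z)=0 gives ω₀ = 1/√(LC).
Step 2 — ω₀ = 1/√(0.02·4.35e-05) = 1072 rad/s.
Step 3 — f₀ = ω₀/(2π) = 170.6 Hz.

f₀ = 170.6 Hz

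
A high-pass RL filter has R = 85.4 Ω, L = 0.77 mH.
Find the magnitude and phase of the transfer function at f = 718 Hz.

Step 1 — Angular frequency: ω = 2π·718 = 4511 rad/s.
Step 2 — Transfer function: H(jω) = jωL/(R + jωL).
Step 3 — Numerator jωL = j·3.474; denominator R + jωL = 85.4 + j3.474.
Step 4 — H = 0.001652 + j0.04061.
Step 5 — Magnitude: |H| = 0.04064 (-27.8 dB); phase: φ = 87.7°.

|H| = 0.04064 (-27.8 dB), φ = 87.7°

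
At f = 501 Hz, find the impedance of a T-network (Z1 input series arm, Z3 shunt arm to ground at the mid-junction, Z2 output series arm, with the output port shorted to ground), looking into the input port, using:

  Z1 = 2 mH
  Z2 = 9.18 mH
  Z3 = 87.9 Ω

Step 1 — Angular frequency: ω = 2π·f = 2π·501 = 3148 rad/s.
Step 2 — Component impedances:
  Z1: Z = jωL = j·3148·0.002 = 0 + j6.296 Ω
  Z2: Z = jωL = j·3148·0.00918 = 0 + j28.9 Ω
  Z3: Z = R = 87.9 Ω
Step 3 — With the output port shorted to ground, the output series arm Z2 runs from the junction to ground; the shunt arm Z3 also runs from the junction to ground. They appear in parallel: Z3 || Z2 = 8.574 + j26.08 Ω.
Step 4 — Series with input arm Z1: Z_in = Z1 + (Z3 || Z2) = 8.574 + j32.37 Ω = 33.49∠75.2° Ω.

Z = 8.574 + j32.37 Ω = 33.49∠75.2° Ω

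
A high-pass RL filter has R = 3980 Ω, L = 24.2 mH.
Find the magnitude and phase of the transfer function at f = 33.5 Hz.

Step 1 — Angular frequency: ω = 2π·33.5 = 210.5 rad/s.
Step 2 — Transfer function: H(jω) = jωL/(R + jωL).
Step 3 — Numerator jωL = j·5.094; denominator R + jωL = 3980 + j5.094.
Step 4 — H = 1.638e-06 + j0.00128.
Step 5 — Magnitude: |H| = 0.00128 (-57.9 dB); phase: φ = 89.9°.

|H| = 0.00128 (-57.9 dB), φ = 89.9°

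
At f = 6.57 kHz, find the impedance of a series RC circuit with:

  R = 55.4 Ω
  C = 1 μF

Step 1 — Angular frequency: ω = 2π·f = 2π·6570 = 4.128e+04 rad/s.
Step 2 — Component impedances:
  R: Z = R = 55.4 Ω
  C: Z = 1/(jωC) = -j/(ω·C) = 0 - j24.22 Ω
Step 3 — Series combination: Z_total = R + C = 55.4 - j24.22 Ω = 60.46∠-23.6° Ω.

Z = 55.4 - j24.22 Ω = 60.46∠-23.6° Ω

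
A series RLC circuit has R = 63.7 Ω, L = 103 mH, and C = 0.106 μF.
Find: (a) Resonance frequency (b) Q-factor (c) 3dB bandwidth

Step 1 — Resonance: ω₀ = 1/√(LC) = 1/√(0.103·1.06e-07) = 9570 rad/s.
Step 2 — f₀ = ω₀/(2π) = 1523 Hz.
Step 3 — Series Q: Q = ω₀L/R = 9570·0.103/63.7 = 15.47.
Step 4 — Bandwidth: Δω = ω₀/Q = 618.4 rad/s; BW = Δω/(2π) = 98.43 Hz.

(a) f₀ = 1523 Hz  (b) Q = 15.47  (c) BW = 98.43 Hz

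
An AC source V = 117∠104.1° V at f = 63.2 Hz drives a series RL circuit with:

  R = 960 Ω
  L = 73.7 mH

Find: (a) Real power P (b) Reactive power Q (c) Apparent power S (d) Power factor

Step 1 — Angular frequency: ω = 2π·f = 2π·63.2 = 397.1 rad/s.
Step 2 — Component impedances:
  R: Z = R = 960 Ω
  L: Z = jωL = j·397.1·0.0737 = 0 + j29.27 Ω
Step 3 — Series combination: Z_total = R + L = 960 + j29.27 Ω = 960.4∠1.7° Ω.
Step 4 — Source phasor: V = 117∠104.1° V = -28.5 + j113.5 V.
Step 5 — Current: I = V / Z = -0.02606 + j0.119 A = 0.1218∠102.4° A.
Step 6 — Complex power: S = V·I* = 14.25 + j0.4343 VA.
Step 7 — Real power: P = Re(S) = 14.25 W.
Step 8 — Reactive power: Q = Im(S) = 0.4343 VAR.
Step 9 — Apparent power: |S| = 14.25 VA.
Step 10 — Power factor: PF = P/|S| = 0.9995 (lagging).

(a) P = 14.25 W  (b) Q = 0.4343 VAR  (c) S = 14.25 VA  (d) PF = 0.9995 (lagging)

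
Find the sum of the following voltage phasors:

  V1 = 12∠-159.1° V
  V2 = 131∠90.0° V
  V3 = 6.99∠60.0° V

Step 1 — Convert each phasor to rectangular form:
  V1 = 12·(cos(-159.1°) + j·sin(-159.1°)) = -11.21 - j4.281 V
  V2 = 131·(cos(90.0°) + j·sin(90.0°)) = 0 + j131 V
  V3 = 6.99·(cos(60.0°) + j·sin(60.0°)) = 3.495 + j6.054 V
Step 2 — Sum components: V_total = -7.715 + j132.8 V.
Step 3 — Convert to polar: |V_total| = 133 V, ∠V_total = 93.3°.

V_total = 133∠93.3° V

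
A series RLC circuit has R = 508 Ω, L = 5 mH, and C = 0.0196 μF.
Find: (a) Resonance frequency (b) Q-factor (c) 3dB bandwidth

Step 1 — Resonance condition Im(Z)=0 gives ω₀ = 1/√(LC).
Step 2 — ω₀ = 1/√(0.005·1.96e-08) = 1.01e+05 rad/s.
Step 3 — f₀ = ω₀/(2π) = 1.608e+04 Hz.
Step 4 — Series Q: Q = ω₀L/R = 1.01e+05·0.005/508 = 0.9942.
Step 5 — 3dB bandwidth: Δω = ω₀/Q = 1.016e+05 rad/s; BW = Δω/(2π) = 1.617e+04 Hz.

(a) f₀ = 1.608e+04 Hz  (b) Q = 0.9942  (c) BW = 1.617e+04 Hz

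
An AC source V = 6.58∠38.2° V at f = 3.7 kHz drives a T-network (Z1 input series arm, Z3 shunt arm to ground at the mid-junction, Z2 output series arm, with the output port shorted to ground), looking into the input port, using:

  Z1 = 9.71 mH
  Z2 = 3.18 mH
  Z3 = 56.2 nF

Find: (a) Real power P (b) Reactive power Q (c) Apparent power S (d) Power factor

Step 1 — Angular frequency: ω = 2π·f = 2π·3700 = 2.325e+04 rad/s.
Step 2 — Component impedances:
  Z1: Z = jωL = j·2.325e+04·0.00971 = 0 + j225.7 Ω
  Z2: Z = jωL = j·2.325e+04·0.00318 = 0 + j73.93 Ω
  Z3: Z = 1/(jωC) = -j/(ω·C) = 0 - j765.4 Ω
Step 3 — With the output port shorted to ground, the output series arm Z2 runs from the junction to ground; the shunt arm Z3 also runs from the junction to ground. They appear in parallel: Z3 || Z2 = 0 + j81.83 Ω.
Step 4 — Series with input arm Z1: Z_in = Z1 + (Z3 || Z2) = 0 + j307.6 Ω = 307.6∠90.0° Ω.
Step 5 — Source phasor: V = 6.58∠38.2° V = 5.171 + j4.069 V.
Step 6 — Current: I = V / Z = 0.01323 - j0.01681 A = 0.02139∠-51.8° A.
Step 7 — Complex power: S = V·I* = 0 + j0.1408 VA.
Step 8 — Real power: P = Re(S) = 0 W.
Step 9 — Reactive power: Q = Im(S) = 0.1408 VAR.
Step 10 — Apparent power: |S| = 0.1408 VA.
Step 11 — Power factor: PF = P/|S| = 0 (lagging).

(a) P = 0 W  (b) Q = 0.1408 VAR  (c) S = 0.1408 VA  (d) PF = 0 (lagging)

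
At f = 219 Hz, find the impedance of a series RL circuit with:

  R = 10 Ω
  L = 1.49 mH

Step 1 — Angular frequency: ω = 2π·f = 2π·219 = 1376 rad/s.
Step 2 — Component impedances:
  R: Z = R = 10 Ω
  L: Z = jωL = j·1376·0.00149 = 0 + j2.05 Ω
Step 3 — Series combination: Z_total = R + L = 10 + j2.05 Ω = 10.21∠11.6° Ω.

Z = 10 + j2.05 Ω = 10.21∠11.6° Ω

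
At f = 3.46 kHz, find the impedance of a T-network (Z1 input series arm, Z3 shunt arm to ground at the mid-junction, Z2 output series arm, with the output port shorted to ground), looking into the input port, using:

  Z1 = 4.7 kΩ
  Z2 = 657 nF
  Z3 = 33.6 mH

Step 1 — Angular frequency: ω = 2π·f = 2π·3460 = 2.174e+04 rad/s.
Step 2 — Component impedances:
  Z1: Z = R = 4700 Ω
  Z2: Z = 1/(jωC) = -j/(ω·C) = 0 - j70.01 Ω
  Z3: Z = jωL = j·2.174e+04·0.0336 = 0 + j730.5 Ω
Step 3 — With the output port shorted to ground, the output series arm Z2 runs from the junction to ground; the shunt arm Z3 also runs from the junction to ground. They appear in parallel: Z3 || Z2 = 0 - j77.43 Ω.
Step 4 — Series with input arm Z1: Z_in = Z1 + (Z3 || Z2) = 4700 - j77.43 Ω = 4701∠-0.9° Ω.

Z = 4700 - j77.43 Ω = 4701∠-0.9° Ω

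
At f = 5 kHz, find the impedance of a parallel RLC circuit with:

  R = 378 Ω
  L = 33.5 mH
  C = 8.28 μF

Step 1 — Angular frequency: ω = 2π·f = 2π·5000 = 3.142e+04 rad/s.
Step 2 — Component impedances:
  R: Z = R = 378 Ω
  L: Z = jωL = j·3.142e+04·0.0335 = 0 + j1052 Ω
  C: Z = 1/(jωC) = -j/(ω·C) = 0 - j3.844 Ω
Step 3 — Parallel combination: 1/Z_total = 1/R + 1/L + 1/C; Z_total = 0.03938 - j3.858 Ω = 3.858∠-89.4° Ω.

Z = 0.03938 - j3.858 Ω = 3.858∠-89.4° Ω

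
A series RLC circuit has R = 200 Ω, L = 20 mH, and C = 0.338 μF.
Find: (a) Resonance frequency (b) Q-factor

Step 1 — Resonance condition Im(Z)=0 gives ω₀ = 1/√(LC).
Step 2 — ω₀ = 1/√(0.02·3.38e-07) = 1.216e+04 rad/s.
Step 3 — f₀ = ω₀/(2π) = 1936 Hz.
Step 4 — Series Q: Q = ω₀L/R = 1.216e+04·0.02/200 = 1.216.

(a) f₀ = 1936 Hz  (b) Q = 1.216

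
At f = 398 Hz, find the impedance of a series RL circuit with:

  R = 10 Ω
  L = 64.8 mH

Step 1 — Angular frequency: ω = 2π·f = 2π·398 = 2501 rad/s.
Step 2 — Component impedances:
  R: Z = R = 10 Ω
  L: Z = jωL = j·2501·0.0648 = 0 + j162 Ω
Step 3 — Series combination: Z_total = R + L = 10 + j162 Ω = 162.4∠86.5° Ω.

Z = 10 + j162 Ω = 162.4∠86.5° Ω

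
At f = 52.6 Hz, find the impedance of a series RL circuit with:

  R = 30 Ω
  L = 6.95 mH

Step 1 — Angular frequency: ω = 2π·f = 2π·52.6 = 330.5 rad/s.
Step 2 — Component impedances:
  R: Z = R = 30 Ω
  L: Z = jωL = j·330.5·0.00695 = 0 + j2.297 Ω
Step 3 — Series combination: Z_total = R + L = 30 + j2.297 Ω = 30.09∠4.4° Ω.

Z = 30 + j2.297 Ω = 30.09∠4.4° Ω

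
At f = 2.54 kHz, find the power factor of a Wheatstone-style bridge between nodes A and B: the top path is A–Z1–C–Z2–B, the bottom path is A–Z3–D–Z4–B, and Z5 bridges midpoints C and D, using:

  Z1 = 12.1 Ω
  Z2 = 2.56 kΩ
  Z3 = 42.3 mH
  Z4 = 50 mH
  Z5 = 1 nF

Step 1 — Angular frequency: ω = 2π·f = 2π·2540 = 1.596e+04 rad/s.
Step 2 — Component impedances:
  Z1: Z = R = 12.1 Ω
  Z2: Z = R = 2560 Ω
  Z3: Z = jωL = j·1.596e+04·0.0423 = 0 + j675.1 Ω
  Z4: Z = jωL = j·1.596e+04·0.05 = 0 + j798 Ω
  Z5: Z = 1/(jωC) = -j/(ω·C) = 0 - j6.266e+04 Ω
Step 3 — Bridge requires nodal analysis (the Z5 bridge couples midpoints C and D, so the two paths cannot be reduced to a simple series/parallel combination). Setting node B to ground and injecting 1 A at node A, the 3-node admittance system at A, C, D solves to V_A = Z_AB = 639.9 + j1112 Ω = 1283∠60.1° Ω.
Step 4 — Power factor: PF = cos(φ) = Re(Z)/|Z| = 639.9/1283 = 0.4988.
Step 5 — Type: Im(Z) = 1112 ⇒ lagging (phase φ = 60.1°).

PF = 0.4988 (lagging, φ = 60.1°)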